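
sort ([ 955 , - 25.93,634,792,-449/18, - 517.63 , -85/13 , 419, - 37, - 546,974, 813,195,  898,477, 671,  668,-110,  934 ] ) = [ - 546 ,-517.63,-110, - 37, - 25.93, - 449/18, - 85/13 , 195, 419, 477 , 634  ,  668,671, 792, 813, 898,934,955, 974 ] 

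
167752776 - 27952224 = 139800552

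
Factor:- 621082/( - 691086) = 3^ ( - 1 )*7^1* 109^1*283^(  -  1) = 763/849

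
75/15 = 5 = 5.00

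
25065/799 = 25065/799  =  31.37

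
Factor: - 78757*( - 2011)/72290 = 158380327/72290 = 2^( - 1)*5^( - 1)*7^1*2011^1*7229^( - 1 )*11251^1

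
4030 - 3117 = 913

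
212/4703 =212/4703  =  0.05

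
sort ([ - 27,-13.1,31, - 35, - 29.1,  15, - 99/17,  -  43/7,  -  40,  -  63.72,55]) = [ - 63.72, - 40,-35,-29.1, - 27,  -  13.1, -43/7, - 99/17,15 , 31,55 ] 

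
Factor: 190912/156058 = 2^5*7^( - 1)*19^1*71^( - 1) = 608/497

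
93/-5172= - 31/1724=-  0.02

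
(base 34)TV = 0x3F9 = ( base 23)1L5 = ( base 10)1017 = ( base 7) 2652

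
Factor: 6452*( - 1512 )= - 2^5*3^3*7^1*1613^1 = - 9755424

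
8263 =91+8172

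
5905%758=599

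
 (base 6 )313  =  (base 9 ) 140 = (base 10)117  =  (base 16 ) 75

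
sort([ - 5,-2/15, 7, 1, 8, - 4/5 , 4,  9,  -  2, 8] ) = [ - 5,-2, - 4/5, - 2/15, 1,  4, 7,8,8,9]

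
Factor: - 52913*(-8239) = 7^2*11^1*107^1*7559^1 =435950207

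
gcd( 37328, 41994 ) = 4666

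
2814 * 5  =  14070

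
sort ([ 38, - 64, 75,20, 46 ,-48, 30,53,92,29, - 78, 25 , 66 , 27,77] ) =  [ - 78  ,-64,  -  48,  20,25,27,29,30,38,46,53,66,75,77,92]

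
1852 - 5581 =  - 3729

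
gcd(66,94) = 2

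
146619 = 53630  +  92989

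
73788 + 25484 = 99272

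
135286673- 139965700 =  - 4679027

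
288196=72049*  4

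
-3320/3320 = - 1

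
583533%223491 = 136551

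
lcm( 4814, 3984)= 115536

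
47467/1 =47467 = 47467.00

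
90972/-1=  - 90972 + 0/1 = - 90972.00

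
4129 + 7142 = 11271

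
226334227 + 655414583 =881748810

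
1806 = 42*43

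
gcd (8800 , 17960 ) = 40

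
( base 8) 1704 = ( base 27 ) 18J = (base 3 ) 1022201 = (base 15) 444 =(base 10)964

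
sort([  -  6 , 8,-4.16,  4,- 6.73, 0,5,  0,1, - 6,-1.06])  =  [ - 6.73, - 6,-6 , - 4.16,-1.06,0, 0, 1,4, 5,8 ] 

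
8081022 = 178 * 45399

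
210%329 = 210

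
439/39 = 439/39 =11.26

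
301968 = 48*6291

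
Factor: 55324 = 2^2 * 13831^1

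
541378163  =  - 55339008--596717171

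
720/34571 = 720/34571= 0.02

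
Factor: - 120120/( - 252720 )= 2^( - 1)*3^( - 4)*7^1*11^1= 77/162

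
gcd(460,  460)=460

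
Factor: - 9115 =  - 5^1*1823^1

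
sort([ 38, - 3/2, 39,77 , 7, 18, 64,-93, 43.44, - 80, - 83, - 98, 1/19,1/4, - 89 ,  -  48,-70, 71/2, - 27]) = [ - 98 , - 93,  -  89,-83, - 80,-70,  -  48,- 27, -3/2, 1/19, 1/4 , 7,18, 71/2, 38, 39,43.44, 64,77 ]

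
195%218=195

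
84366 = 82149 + 2217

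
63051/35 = 63051/35 = 1801.46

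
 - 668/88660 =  - 167/22165 =-  0.01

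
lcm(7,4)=28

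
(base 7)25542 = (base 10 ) 6792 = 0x1A88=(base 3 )100022120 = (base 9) 10276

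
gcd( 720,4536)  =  72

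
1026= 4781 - 3755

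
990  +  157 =1147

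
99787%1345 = 257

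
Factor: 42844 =2^2*10711^1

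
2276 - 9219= - 6943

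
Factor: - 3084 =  - 2^2*3^1 * 257^1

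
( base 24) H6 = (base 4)12132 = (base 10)414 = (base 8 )636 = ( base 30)DO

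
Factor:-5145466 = - 2^1*19^1*43^1*47^1*67^1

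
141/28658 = 141/28658 = 0.00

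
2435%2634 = 2435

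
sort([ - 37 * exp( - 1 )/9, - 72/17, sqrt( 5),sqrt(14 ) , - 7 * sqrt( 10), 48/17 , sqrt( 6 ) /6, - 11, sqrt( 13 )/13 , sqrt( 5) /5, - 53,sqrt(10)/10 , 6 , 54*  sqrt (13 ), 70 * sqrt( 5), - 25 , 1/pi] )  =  [ - 53,-25, - 7*  sqrt(10 ),  -  11 ,  -  72/17, -37*exp( - 1 )/9, sqrt( 13)/13, sqrt( 10 )/10, 1/pi , sqrt (6) /6,sqrt( 5 )/5,sqrt(5), 48/17, sqrt(14),6, 70*sqrt(5 ),54 * sqrt(13 )]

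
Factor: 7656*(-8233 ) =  - 63031848 = - 2^3 * 3^1*11^1*  29^1 *8233^1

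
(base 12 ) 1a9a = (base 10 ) 3286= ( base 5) 101121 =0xcd6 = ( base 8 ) 6326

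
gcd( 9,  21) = 3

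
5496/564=458/47= 9.74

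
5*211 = 1055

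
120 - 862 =  -  742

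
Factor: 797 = 797^1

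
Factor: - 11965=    - 5^1 * 2393^1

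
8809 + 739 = 9548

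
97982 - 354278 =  - 256296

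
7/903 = 1/129 = 0.01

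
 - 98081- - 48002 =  - 50079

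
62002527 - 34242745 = 27759782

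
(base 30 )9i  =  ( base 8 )440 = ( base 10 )288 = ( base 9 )350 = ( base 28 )a8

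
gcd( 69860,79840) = 9980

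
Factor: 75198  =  2^1*3^1*83^1*151^1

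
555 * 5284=2932620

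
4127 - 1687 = 2440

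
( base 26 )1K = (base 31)1F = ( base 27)1J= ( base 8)56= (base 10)46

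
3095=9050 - 5955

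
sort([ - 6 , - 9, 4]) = [ - 9, - 6,4 ]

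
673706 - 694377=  - 20671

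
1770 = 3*590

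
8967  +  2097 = 11064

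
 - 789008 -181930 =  - 970938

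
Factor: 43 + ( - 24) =19^1 = 19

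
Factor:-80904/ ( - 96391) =2^3*3^1*41^(-1) * 2351^( - 1 )* 3371^1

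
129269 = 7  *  18467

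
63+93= 156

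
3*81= 243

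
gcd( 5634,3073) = 1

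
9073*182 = 1651286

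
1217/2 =608 + 1/2 = 608.50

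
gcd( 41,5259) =1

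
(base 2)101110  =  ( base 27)1J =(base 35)1B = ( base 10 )46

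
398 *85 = 33830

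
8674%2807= 253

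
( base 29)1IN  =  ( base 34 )16Q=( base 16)56a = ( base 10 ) 1386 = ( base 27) 1o9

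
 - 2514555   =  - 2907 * 865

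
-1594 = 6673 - 8267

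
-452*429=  - 193908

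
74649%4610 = 889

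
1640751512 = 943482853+697268659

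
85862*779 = 66886498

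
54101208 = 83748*646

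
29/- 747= -1 + 718/747  =  -0.04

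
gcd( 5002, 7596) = 2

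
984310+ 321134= 1305444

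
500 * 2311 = 1155500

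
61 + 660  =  721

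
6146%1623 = 1277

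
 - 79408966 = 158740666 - 238149632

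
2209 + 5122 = 7331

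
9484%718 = 150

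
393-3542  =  - 3149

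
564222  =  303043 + 261179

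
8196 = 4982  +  3214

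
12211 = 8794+3417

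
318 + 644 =962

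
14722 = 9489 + 5233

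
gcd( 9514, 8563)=1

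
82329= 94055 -11726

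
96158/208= 462 + 31/104 = 462.30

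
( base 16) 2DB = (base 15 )33B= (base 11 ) 605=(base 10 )731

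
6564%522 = 300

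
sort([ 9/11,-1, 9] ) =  [ - 1, 9/11,9]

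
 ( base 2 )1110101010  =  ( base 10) 938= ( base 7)2510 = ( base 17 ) 343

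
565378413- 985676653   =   - 420298240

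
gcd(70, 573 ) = 1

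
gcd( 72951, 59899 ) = 1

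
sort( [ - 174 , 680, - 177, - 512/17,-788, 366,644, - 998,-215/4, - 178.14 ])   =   [ - 998, - 788, - 178.14,  -  177, - 174,  -  215/4, - 512/17,  366,644, 680 ]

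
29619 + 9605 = 39224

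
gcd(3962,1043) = 7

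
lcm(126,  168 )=504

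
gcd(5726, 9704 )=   2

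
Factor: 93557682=2^1*3^2*37^1*140477^1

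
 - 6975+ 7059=84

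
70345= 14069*5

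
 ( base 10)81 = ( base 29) 2N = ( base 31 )2J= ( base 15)56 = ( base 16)51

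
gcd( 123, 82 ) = 41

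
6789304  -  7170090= -380786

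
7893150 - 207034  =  7686116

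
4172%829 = 27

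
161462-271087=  - 109625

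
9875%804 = 227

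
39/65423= 39/65423 = 0.00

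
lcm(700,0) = 0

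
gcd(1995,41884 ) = 1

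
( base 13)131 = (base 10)209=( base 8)321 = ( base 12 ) 155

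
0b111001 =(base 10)57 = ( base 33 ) 1O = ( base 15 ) 3C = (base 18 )33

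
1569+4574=6143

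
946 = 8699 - 7753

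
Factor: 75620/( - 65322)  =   - 2^1*3^( - 2 )*5^1*191^ (  -  1)*199^1= -  1990/1719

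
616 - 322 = 294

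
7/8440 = 7/8440 = 0.00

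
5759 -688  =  5071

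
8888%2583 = 1139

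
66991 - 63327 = 3664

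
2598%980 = 638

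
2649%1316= 17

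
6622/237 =6622/237 = 27.94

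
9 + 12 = 21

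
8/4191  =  8/4191 = 0.00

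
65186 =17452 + 47734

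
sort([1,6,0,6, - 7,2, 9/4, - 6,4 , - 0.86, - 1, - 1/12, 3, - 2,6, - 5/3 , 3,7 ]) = [  -  7, - 6, - 2,-5/3, - 1, - 0.86 , - 1/12,0,1 , 2,9/4  ,  3,3, 4,6, 6,6,7 ]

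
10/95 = 2/19= 0.11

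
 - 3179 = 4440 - 7619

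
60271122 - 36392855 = 23878267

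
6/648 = 1/108 = 0.01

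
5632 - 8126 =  - 2494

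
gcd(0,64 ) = 64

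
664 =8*83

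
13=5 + 8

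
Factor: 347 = 347^1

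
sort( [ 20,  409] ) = [ 20, 409]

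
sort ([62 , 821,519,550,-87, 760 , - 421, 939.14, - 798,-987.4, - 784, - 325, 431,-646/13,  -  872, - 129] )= [-987.4,-872,-798, - 784,-421, - 325,-129, - 87, - 646/13,62, 431 , 519,550,760,821,939.14 ]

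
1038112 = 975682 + 62430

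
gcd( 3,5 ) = 1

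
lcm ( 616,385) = 3080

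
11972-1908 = 10064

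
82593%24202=9987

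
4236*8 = 33888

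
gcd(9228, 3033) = 3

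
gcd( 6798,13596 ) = 6798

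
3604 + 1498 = 5102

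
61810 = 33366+28444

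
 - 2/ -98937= 2/98937 = 0.00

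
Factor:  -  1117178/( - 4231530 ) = 3^( - 2)*5^(  -  1 )*31^1*37^1*487^1*47017^(  -  1 ) = 558589/2115765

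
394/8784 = 197/4392 = 0.04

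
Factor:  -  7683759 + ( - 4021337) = - 11705096 = - 2^3* 13^1*29^1*3881^1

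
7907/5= 1581 + 2/5 = 1581.40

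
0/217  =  0 = 0.00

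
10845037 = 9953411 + 891626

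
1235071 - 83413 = 1151658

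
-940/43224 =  - 1 + 10571/10806=- 0.02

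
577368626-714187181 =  - 136818555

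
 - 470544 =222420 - 692964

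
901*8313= 7490013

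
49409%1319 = 606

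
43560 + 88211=131771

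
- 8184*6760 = - 55323840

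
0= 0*7488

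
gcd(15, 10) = 5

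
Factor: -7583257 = -11^1*157^1*4391^1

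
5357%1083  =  1025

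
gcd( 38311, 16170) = 7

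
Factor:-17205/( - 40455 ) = 37/87=3^( - 1)*29^( - 1)*37^1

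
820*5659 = 4640380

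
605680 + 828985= 1434665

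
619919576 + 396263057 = 1016182633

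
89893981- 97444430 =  - 7550449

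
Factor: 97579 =97579^1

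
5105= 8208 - 3103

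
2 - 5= - 3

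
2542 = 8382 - 5840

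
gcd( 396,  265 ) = 1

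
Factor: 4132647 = 3^3*269^1*569^1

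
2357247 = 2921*807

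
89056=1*89056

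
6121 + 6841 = 12962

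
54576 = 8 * 6822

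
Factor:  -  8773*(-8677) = 31^1*283^1 * 8677^1 = 76123321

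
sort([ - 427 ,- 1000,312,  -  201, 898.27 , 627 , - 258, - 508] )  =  [ - 1000, - 508, - 427, - 258, - 201, 312,627,  898.27]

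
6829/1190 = 5 + 879/1190 =5.74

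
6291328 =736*8548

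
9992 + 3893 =13885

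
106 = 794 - 688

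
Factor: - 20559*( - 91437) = 1879853283  =  3^2 * 7^1 * 11^1*29^1*89^1*1051^1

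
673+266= 939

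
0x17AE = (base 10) 6062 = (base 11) 4611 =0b1011110101110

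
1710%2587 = 1710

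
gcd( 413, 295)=59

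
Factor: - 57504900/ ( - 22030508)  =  14376225/5507627 = 3^1*5^2*103^1*1093^( - 1 ) * 1861^1*5039^( - 1 ) 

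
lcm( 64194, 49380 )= 641940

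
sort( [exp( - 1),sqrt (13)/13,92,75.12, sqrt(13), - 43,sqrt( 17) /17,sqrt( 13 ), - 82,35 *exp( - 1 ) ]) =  [ - 82,  -  43,sqrt(17 )/17, sqrt(13)/13,exp(-1),sqrt( 13 ), sqrt( 13),35*exp( - 1 ),75.12 , 92]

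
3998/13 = 307+7/13 = 307.54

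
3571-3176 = 395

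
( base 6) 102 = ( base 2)100110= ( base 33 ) 15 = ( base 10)38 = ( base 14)2A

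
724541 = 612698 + 111843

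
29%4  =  1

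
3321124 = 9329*356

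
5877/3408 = 1959/1136 = 1.72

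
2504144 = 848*2953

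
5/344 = 5/344 = 0.01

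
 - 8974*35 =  - 314090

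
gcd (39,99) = 3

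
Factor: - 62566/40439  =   - 82/53 = - 2^1*41^1*53^( - 1)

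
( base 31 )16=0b100101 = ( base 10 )37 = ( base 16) 25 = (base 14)29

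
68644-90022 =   -  21378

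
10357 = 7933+2424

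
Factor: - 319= - 11^1*29^1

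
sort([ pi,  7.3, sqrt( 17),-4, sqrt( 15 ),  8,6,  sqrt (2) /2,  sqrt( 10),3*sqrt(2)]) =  [-4 , sqrt( 2 )/2,pi,sqrt(10 ),  sqrt( 15 ), sqrt( 17),3*sqrt( 2), 6, 7.3,8 ] 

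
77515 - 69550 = 7965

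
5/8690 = 1/1738 = 0.00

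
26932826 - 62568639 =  - 35635813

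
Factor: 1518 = 2^1*3^1*11^1*23^1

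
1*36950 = 36950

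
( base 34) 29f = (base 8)5111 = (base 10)2633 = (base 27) 3GE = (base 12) 1635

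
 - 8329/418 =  - 8329/418 = -19.93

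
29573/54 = 29573/54 =547.65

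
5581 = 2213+3368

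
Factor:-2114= -2^1*7^1*151^1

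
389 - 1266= - 877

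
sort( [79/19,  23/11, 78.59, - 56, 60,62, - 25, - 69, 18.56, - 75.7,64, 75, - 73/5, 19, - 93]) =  [ - 93, - 75.7,-69, - 56, - 25,  -  73/5,23/11 , 79/19, 18.56 , 19,  60, 62  ,  64, 75,78.59]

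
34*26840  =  912560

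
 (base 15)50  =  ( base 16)4B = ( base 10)75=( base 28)2j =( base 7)135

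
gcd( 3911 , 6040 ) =1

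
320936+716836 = 1037772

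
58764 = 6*9794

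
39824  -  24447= 15377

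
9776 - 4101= 5675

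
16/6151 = 16/6151 = 0.00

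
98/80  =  1+9/40=1.23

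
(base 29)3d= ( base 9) 121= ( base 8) 144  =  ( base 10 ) 100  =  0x64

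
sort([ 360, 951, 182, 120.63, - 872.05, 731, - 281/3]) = [ - 872.05, - 281/3, 120.63, 182 , 360, 731, 951] 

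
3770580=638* 5910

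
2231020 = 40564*55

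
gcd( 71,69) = 1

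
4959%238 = 199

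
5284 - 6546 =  - 1262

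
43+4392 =4435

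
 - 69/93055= - 69/93055 = - 0.00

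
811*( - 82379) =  - 66809369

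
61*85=5185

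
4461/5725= 4461/5725 = 0.78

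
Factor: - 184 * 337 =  - 62008= - 2^3*23^1*337^1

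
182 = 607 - 425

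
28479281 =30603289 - 2124008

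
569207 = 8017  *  71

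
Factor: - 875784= - 2^3*3^1 * 7^1 * 13^1*401^1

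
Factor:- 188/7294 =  - 94/3647 = - 2^1 * 7^( - 1 )*47^1*521^( - 1)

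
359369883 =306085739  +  53284144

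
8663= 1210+7453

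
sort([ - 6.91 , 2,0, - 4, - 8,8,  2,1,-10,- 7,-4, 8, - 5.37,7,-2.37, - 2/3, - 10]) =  [ - 10,-10, - 8, - 7, - 6.91, - 5.37 ,-4,-4, - 2.37, - 2/3, 0, 1, 2, 2,7,8,8] 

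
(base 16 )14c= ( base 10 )332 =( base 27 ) C8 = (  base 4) 11030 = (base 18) 108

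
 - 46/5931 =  - 46/5931 = - 0.01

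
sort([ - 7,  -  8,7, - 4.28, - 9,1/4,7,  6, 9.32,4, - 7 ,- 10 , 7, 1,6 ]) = [ - 10, - 9, - 8, - 7,  -  7, - 4.28, 1/4,1,4,6,6,7, 7,7, 9.32]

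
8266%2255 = 1501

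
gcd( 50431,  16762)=29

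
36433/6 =6072 + 1/6 = 6072.17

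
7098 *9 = 63882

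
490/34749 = 490/34749 = 0.01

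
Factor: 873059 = 11^1*139^1*571^1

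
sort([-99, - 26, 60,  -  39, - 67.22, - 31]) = [-99, - 67.22, - 39, - 31 ,-26 , 60 ] 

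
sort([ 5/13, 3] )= [ 5/13, 3] 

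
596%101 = 91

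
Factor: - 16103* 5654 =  - 91046362 = - 2^1*11^1*257^1*16103^1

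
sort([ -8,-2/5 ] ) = [-8, - 2/5]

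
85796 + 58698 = 144494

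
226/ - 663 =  - 226/663=   - 0.34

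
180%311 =180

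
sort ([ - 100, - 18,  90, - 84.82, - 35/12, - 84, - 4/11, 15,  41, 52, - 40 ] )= [ - 100, - 84.82, - 84,-40, - 18,-35/12, - 4/11,15 , 41,52,  90 ] 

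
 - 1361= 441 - 1802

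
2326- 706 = 1620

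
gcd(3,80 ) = 1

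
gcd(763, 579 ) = 1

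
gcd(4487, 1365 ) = 7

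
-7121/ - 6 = 7121/6 = 1186.83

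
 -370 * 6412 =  - 2372440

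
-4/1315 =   -  1 + 1311/1315=-0.00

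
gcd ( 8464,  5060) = 92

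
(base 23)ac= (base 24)a2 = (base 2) 11110010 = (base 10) 242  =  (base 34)74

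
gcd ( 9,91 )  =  1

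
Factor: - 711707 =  - 711707^1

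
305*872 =265960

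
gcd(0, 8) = 8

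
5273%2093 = 1087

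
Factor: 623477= 623477^1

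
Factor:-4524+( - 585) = -5109  =  -3^1 * 13^1 * 131^1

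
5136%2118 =900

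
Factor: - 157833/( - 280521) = 13^1*19^1*439^(-1 ) = 247/439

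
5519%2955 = 2564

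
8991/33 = 2997/11 = 272.45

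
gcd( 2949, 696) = 3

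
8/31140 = 2/7785=   0.00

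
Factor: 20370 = 2^1*3^1*5^1 *7^1*97^1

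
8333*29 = 241657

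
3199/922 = 3199/922 = 3.47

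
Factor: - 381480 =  - 2^3*3^1*5^1*11^1*17^2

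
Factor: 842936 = 2^3*105367^1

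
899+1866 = 2765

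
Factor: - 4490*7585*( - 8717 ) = 2^1 * 5^2*23^1*37^1*41^1*379^1 * 449^1 = 296871818050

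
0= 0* 22710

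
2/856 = 1/428 = 0.00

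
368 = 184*2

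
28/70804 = 7/17701 = 0.00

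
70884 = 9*7876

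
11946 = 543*22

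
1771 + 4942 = 6713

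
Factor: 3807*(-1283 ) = - 3^4 *47^1*1283^1= - 4884381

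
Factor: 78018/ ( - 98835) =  - 2^1 * 5^( - 1)*11^(- 1 )*599^( - 1) * 13003^1 = -  26006/32945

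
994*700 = 695800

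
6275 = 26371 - 20096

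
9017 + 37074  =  46091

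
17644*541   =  9545404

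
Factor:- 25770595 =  - 5^1*419^1*12301^1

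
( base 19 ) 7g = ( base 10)149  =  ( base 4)2111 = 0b10010101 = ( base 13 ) B6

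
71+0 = 71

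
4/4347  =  4/4347 = 0.00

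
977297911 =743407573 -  - 233890338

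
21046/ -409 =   -  21046/409 = -  51.46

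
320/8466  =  160/4233 = 0.04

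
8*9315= 74520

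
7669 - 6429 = 1240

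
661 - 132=529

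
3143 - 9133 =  - 5990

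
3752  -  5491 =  - 1739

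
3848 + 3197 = 7045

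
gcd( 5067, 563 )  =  563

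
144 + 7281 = 7425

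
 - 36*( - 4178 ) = 150408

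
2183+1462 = 3645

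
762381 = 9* 84709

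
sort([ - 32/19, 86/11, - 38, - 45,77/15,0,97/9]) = [ - 45, - 38, - 32/19,0,77/15,86/11,97/9]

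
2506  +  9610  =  12116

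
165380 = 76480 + 88900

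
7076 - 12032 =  - 4956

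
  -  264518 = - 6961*38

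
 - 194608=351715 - 546323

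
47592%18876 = 9840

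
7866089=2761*2849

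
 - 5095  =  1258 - 6353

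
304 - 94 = 210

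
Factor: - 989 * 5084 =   -  2^2* 23^1*31^1 *41^1 *43^1 = -5028076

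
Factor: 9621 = 3^2 * 1069^1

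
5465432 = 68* 80374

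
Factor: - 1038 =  -2^1*3^1*173^1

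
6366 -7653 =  - 1287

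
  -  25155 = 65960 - 91115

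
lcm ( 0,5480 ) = 0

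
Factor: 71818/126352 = 241/424=2^(- 3 )*53^(-1) * 241^1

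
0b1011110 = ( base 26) 3g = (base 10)94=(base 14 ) 6a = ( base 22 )46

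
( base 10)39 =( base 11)36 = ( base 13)30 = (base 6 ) 103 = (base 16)27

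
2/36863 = 2/36863 = 0.00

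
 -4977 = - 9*553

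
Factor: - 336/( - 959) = 2^4*3^1*137^(-1) = 48/137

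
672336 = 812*828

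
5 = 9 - 4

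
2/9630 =1/4815 = 0.00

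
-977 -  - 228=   -  749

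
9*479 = 4311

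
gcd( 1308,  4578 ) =654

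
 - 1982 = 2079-4061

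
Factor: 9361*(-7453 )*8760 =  - 2^3*3^1 * 5^1*11^1*23^1*29^1*37^1*73^1*257^1= -  611163589080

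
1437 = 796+641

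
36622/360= 101 + 131/180=101.73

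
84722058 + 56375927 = 141097985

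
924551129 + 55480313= 980031442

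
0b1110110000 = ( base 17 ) 349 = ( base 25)1CJ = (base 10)944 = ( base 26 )1A8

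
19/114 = 1/6 = 0.17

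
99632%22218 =10760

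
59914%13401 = 6310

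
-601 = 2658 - 3259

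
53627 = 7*7661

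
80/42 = 40/21  =  1.90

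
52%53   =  52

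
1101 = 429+672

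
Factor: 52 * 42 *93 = 2^3 * 3^2*7^1*13^1*31^1 = 203112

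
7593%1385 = 668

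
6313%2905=503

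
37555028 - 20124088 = 17430940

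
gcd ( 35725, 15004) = 1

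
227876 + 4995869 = 5223745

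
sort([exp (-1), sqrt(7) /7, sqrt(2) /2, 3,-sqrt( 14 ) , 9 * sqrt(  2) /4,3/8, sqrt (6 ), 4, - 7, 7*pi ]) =[-7, - sqrt(14 ) , exp (  -  1 ), 3/8 , sqrt( 7) /7, sqrt(2) /2,sqrt(6 ), 3, 9*sqrt(2 )/4, 4, 7*pi ] 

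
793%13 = 0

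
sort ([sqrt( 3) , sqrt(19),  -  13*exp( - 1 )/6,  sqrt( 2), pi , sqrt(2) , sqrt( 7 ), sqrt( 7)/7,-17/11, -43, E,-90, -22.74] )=[  -  90, - 43, - 22.74, - 17/11,  -  13*exp ( - 1 )/6, sqrt( 7 ) /7, sqrt( 2),sqrt( 2), sqrt( 3), sqrt( 7 ), E,  pi, sqrt( 19)]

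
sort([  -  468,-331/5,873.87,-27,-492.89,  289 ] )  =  [-492.89 , - 468, - 331/5, - 27, 289,873.87]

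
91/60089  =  91/60089= 0.00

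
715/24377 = 715/24377 = 0.03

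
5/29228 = 5/29228  =  0.00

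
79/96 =79/96 = 0.82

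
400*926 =370400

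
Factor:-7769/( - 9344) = 2^( -7 )  *  17^1*73^( - 1 )*457^1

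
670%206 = 52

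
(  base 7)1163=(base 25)hc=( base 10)437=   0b110110101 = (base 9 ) 535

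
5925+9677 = 15602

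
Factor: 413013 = 3^1 * 31^1*4441^1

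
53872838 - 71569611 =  - 17696773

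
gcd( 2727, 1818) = 909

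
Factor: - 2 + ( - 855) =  - 857^1 = - 857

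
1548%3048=1548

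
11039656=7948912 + 3090744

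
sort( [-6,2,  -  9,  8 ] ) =[ - 9,  -  6,  2, 8 ]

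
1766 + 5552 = 7318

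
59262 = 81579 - 22317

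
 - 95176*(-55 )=5234680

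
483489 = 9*53721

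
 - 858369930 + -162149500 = -1020519430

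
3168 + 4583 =7751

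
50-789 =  - 739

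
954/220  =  477/110 = 4.34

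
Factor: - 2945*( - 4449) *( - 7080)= -2^3*3^2*5^2 * 19^1*31^1*59^1*1483^1 = - 92764319400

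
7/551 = 7/551  =  0.01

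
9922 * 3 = 29766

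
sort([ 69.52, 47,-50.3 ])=[ - 50.3 , 47,69.52]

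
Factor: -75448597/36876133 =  - 10778371/5268019 =-241^(-1 )*1109^1 *9719^1*21859^(  -  1)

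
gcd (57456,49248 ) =8208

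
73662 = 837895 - 764233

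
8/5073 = 8/5073 = 0.00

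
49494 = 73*678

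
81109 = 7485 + 73624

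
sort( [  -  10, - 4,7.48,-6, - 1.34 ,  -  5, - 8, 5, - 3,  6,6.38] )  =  [ - 10, - 8,- 6,- 5, - 4 , - 3 , - 1.34, 5 , 6, 6.38, 7.48] 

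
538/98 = 5 + 24/49=5.49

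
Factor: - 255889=-83^1*3083^1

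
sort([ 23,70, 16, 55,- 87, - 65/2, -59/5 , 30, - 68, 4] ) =[  -  87,  -  68 ,  -  65/2, - 59/5 , 4,  16 , 23 , 30 , 55,70] 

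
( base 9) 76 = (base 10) 69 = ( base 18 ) 3f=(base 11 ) 63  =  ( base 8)105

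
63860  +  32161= 96021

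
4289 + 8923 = 13212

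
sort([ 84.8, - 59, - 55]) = [ - 59, - 55, 84.8]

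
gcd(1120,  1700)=20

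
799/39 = 799/39 = 20.49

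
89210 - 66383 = 22827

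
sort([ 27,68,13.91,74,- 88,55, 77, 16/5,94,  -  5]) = [ - 88,  -  5 , 16/5, 13.91, 27 , 55,68, 74,77, 94]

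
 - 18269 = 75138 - 93407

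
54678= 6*9113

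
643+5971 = 6614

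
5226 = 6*871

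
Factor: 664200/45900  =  246/17 = 2^1 * 3^1*17^(  -  1)*41^1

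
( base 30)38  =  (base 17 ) 5D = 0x62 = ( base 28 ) 3e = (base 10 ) 98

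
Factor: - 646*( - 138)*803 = 71585844 = 2^2*3^1*11^1*17^1*19^1* 23^1 *73^1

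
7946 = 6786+1160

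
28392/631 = 44 + 628/631 = 45.00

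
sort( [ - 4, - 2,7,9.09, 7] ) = [ - 4,-2,7,7,9.09 ] 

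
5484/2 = 2742 = 2742.00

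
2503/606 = 4 + 79/606 = 4.13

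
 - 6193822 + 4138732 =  - 2055090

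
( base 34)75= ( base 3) 100000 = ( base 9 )300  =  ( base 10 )243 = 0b11110011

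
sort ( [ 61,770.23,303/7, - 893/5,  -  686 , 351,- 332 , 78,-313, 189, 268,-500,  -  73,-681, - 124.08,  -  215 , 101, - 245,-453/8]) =[ - 686, - 681, - 500,- 332, -313, - 245,-215,-893/5, - 124.08,-73 ,-453/8, 303/7,  61, 78,101,  189, 268, 351 , 770.23 ] 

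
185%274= 185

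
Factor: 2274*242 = 2^2*3^1*11^2*379^1 = 550308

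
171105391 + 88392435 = 259497826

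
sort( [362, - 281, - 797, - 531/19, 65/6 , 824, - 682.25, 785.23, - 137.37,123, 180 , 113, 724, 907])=[-797,-682.25,-281, - 137.37,-531/19, 65/6, 113,123,180,362, 724,785.23,824, 907]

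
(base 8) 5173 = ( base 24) 4FJ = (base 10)2683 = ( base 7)10552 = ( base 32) 2jr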